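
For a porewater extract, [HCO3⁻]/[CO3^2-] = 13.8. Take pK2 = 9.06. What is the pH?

pH = 7.92

From K2 = [H⁺][CO3^2-]/[HCO3⁻]:  pH = pK2 − log₁₀([HCO3⁻]/[CO3^2-])
log₁₀(13.8) = +1.140
pH = 9.06 − (+1.140) = 7.92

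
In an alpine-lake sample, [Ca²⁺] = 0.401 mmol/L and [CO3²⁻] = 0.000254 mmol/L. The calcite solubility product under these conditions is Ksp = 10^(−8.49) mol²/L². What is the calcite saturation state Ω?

Ω = 0.0315

Ksp = 10^(−8.49) = 3.236×10^-9
Ω = [Ca²⁺][CO3²⁻]/Ksp = (0.401×10^-3)(0.000254×10^-3) / 3.236×10^-9 = 0.0315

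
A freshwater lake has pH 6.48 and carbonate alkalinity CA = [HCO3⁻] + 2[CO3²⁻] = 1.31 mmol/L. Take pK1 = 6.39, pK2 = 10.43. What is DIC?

DIC = 2.37 mmol/L

CA = [HCO3⁻] + 2[CO3²⁻] = (α₁ + 2α₂)·DIC
At pH 6.48: [H⁺]/K1 = 10^-0.09 = 0.81283, K2/[H⁺] = 10^-3.95 = 0.00011220
α₁ = 1/(1 + 0.81283 + 0.00011220) = 1/1.8129 = 0.5516; α₂ = α₁·K2/[H⁺] = 6.189×10^-5
α₁ + 2α₂ = 0.5517
DIC = CA / (α₁ + 2α₂) = 1.31 / 0.5517 = 2.37 mmol/L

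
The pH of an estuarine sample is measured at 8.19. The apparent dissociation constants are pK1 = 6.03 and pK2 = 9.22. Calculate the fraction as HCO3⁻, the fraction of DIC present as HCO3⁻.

α₁ = 0.909

α₁ = 1 / (1 + [H⁺]/K1 + K2/[H⁺]) = 1 / (1 + 10^-2.16 + 10^-1.03)
   = 1 / (1 + 0.0069183 + 0.093325) = 1/1.1002 = 0.9089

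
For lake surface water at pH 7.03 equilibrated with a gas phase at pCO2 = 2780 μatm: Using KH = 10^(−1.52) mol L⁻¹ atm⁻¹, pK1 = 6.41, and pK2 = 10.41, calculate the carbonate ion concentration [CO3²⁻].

[CO3²⁻] = 0.146 μmol/L

[CO2*] = KH · pCO2 = 10^(−1.52) × 2780×10^-6 = 8.395×10^-5 mol/L
α₀ = 1/(1 + K1/[H⁺] + K1K2/[H⁺]²) = 1/(1 + 10^+0.62 + 10^-2.76) = 0.1934
DIC = [CO2*]/α₀ = 8.395×10^-5 / 0.1934 = 0.4341 mmol/L
[CO3²⁻] = α₂·DIC; α₂ = 0.0003361, so [CO3²⁻] = 0.0003361 × 0.4341 = 0.000146 mmol/L = 0.146 μmol/L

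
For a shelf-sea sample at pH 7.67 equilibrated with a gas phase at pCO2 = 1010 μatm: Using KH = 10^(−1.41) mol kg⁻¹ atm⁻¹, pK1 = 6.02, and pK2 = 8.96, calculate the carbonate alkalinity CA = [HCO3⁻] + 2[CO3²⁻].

CA = 1.94 mmol/kg

[CO2*] = KH · pCO2 = 10^(−1.41) × 1010×10^-6 = 3.929×10^-5 mol/kg
α₀ = 1/(1 + K1/[H⁺] + K1K2/[H⁺]²) = 1/(1 + 10^+1.65 + 10^+0.36) = 0.02085
DIC = [CO2*]/α₀ = 3.929×10^-5 / 0.02085 = 1.884 mmol/kg
CA = (α₁ + 2α₂)·DIC = (0.9314 + 2×0.04777) × 1.884 = 1.94 mmol/kg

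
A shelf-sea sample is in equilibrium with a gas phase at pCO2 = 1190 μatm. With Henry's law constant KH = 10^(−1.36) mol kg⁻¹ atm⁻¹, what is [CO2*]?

[CO2*] = 51.9 μmol/kg

KH = 10^(−1.36) = 4.365×10^-2 mol kg⁻¹ atm⁻¹
[CO2*] = KH · pCO2 = 4.365×10^-2 × 1190×10^-6 atm = 5.19×10^-5 mol/kg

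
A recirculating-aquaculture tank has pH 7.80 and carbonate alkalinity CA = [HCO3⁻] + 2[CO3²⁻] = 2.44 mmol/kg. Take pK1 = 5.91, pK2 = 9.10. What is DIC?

CA = [HCO3⁻] + 2[CO3²⁻] = (α₁ + 2α₂)·DIC
At pH 7.80: [H⁺]/K1 = 10^-1.89 = 0.012882, K2/[H⁺] = 10^-1.30 = 0.050119
α₁ = 1/(1 + 0.012882 + 0.050119) = 1/1.0630 = 0.9407; α₂ = α₁·K2/[H⁺] = 0.04715
α₁ + 2α₂ = 1.0350
DIC = CA / (α₁ + 2α₂) = 2.44 / 1.0350 = 2.36 mmol/kg

DIC = 2.36 mmol/kg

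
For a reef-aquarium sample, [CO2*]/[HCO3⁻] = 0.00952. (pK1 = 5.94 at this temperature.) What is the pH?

From K1 = [H⁺][HCO3⁻]/[CO2*]:  pH = pK1 − log₁₀([CO2*]/[HCO3⁻])
log₁₀(0.00952) = -2.021
pH = 5.94 − (-2.021) = 7.96

pH = 7.96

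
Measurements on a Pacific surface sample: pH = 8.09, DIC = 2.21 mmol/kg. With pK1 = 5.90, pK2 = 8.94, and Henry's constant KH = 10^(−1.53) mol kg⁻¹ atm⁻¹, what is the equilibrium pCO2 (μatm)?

pCO2 = 421 μatm

α₀ = 1 / (1 + K1/[H⁺] + K1K2/[H⁺]²) = 1 / (1 + 10^+2.19 + 10^+1.34)
   = 1 / (1 + 154.88 + 21.878) = 1/177.76 = 0.005626
[CO2*] = α₀ × DIC = 0.005626 × 2.21 = 0.01243 mmol/kg = 12.43 μmol/kg
pCO2 = [CO2*]/KH = 1.243×10^-5 / 2.951×10^-2 = 421 μatm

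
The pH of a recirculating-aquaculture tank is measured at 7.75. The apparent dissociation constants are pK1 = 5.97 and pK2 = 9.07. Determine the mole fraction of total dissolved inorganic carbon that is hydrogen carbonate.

α₁ = 0.939

α₁ = 1 / (1 + [H⁺]/K1 + K2/[H⁺]) = 1 / (1 + 10^-1.78 + 10^-1.32)
   = 1 / (1 + 0.016596 + 0.047863) = 1/1.0645 = 0.9394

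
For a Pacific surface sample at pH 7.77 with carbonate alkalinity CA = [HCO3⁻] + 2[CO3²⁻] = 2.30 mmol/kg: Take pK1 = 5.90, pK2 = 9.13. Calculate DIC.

CA = [HCO3⁻] + 2[CO3²⁻] = (α₁ + 2α₂)·DIC
At pH 7.77: [H⁺]/K1 = 10^-1.87 = 0.013490, K2/[H⁺] = 10^-1.36 = 0.043652
α₁ = 1/(1 + 0.013490 + 0.043652) = 1/1.0571 = 0.9459; α₂ = α₁·K2/[H⁺] = 0.04129
α₁ + 2α₂ = 1.0285
DIC = CA / (α₁ + 2α₂) = 2.30 / 1.0285 = 2.24 mmol/kg

DIC = 2.24 mmol/kg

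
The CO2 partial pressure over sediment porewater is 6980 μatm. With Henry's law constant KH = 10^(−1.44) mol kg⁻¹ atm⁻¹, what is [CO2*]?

[CO2*] = 253 μmol/kg

KH = 10^(−1.44) = 3.631×10^-2 mol kg⁻¹ atm⁻¹
[CO2*] = KH · pCO2 = 3.631×10^-2 × 6980×10^-6 atm = 2.53×10^-4 mol/kg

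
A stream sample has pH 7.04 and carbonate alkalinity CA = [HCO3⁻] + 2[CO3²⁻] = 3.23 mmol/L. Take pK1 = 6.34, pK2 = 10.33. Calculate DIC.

CA = [HCO3⁻] + 2[CO3²⁻] = (α₁ + 2α₂)·DIC
At pH 7.04: [H⁺]/K1 = 10^-0.70 = 0.19953, K2/[H⁺] = 10^-3.29 = 0.00051286
α₁ = 1/(1 + 0.19953 + 0.00051286) = 1/1.2000 = 0.8333; α₂ = α₁·K2/[H⁺] = 0.0004274
α₁ + 2α₂ = 0.8342
DIC = CA / (α₁ + 2α₂) = 3.23 / 0.8342 = 3.87 mmol/L

DIC = 3.87 mmol/L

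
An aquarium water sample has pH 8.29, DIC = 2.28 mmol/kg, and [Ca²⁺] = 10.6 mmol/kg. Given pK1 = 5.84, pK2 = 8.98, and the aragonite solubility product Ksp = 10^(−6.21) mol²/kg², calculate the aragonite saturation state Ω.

Ω = 6.63

α₂ = 1 / (1 + [H⁺]/K2 + [H⁺]²/(K1K2)) = 1 / (1 + 10^+0.69 + 10^-1.76)
   = 1 / (1 + 4.8978 + 0.017378) = 1/5.9152 = 0.1691
[CO3²⁻] = α₂ × DIC = 0.1691 × 2.28 = 0.3854 mmol/kg
Ksp = 10^(−6.21) = 6.166×10^-7
Ω = [Ca²⁺][CO3²⁻]/Ksp = (10.6×10^-3)(3.854×10^-4) / 6.166×10^-7 = 6.63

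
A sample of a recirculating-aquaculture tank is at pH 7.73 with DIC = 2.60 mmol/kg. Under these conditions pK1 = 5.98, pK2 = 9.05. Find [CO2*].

α₀ = 1 / (1 + K1/[H⁺] + K1K2/[H⁺]²) = 1 / (1 + 10^+1.75 + 10^+0.43)
   = 1 / (1 + 56.234 + 2.6915) = 1/59.926 = 0.01669
[CO2*] = α₀ × DIC = 0.01669 × 2.60 = 0.0434 mmol/kg

[CO2*] = 0.0434 mmol/kg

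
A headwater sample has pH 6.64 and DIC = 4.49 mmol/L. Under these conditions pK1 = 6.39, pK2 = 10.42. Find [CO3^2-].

α₂ = 1 / (1 + [H⁺]/K2 + [H⁺]²/(K1K2)) = 1 / (1 + 10^+3.78 + 10^+3.53)
   = 1 / (1 + 6025.6 + 3388.4) = 1/9415.0 = 0.0001062
[CO3²⁻] = α₂ × DIC = 0.0001062 × 4.49 = 0.000477 mmol/L = 0.477 μmol/L

[CO3²⁻] = 0.477 μmol/L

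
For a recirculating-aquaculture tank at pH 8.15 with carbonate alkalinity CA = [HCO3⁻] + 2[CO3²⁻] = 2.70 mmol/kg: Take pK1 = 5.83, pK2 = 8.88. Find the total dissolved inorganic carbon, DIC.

DIC = 2.34 mmol/kg

CA = [HCO3⁻] + 2[CO3²⁻] = (α₁ + 2α₂)·DIC
At pH 8.15: [H⁺]/K1 = 10^-2.32 = 0.0047863, K2/[H⁺] = 10^-0.73 = 0.18621
α₁ = 1/(1 + 0.0047863 + 0.18621) = 1/1.1910 = 0.8396; α₂ = α₁·K2/[H⁺] = 0.1563
α₁ + 2α₂ = 1.1523
DIC = CA / (α₁ + 2α₂) = 2.70 / 1.1523 = 2.34 mmol/kg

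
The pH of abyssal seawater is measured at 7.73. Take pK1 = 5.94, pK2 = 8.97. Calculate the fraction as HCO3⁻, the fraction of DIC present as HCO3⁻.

α₁ = 0.931

α₁ = 1 / (1 + [H⁺]/K1 + K2/[H⁺]) = 1 / (1 + 10^-1.79 + 10^-1.24)
   = 1 / (1 + 0.016218 + 0.057544) = 1/1.0738 = 0.9313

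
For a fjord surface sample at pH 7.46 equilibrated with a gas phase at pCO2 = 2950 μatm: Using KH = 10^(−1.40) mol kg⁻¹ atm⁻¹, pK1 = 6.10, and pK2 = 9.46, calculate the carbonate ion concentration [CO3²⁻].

[CO3²⁻] = 0.0269 mmol/kg

[CO2*] = KH · pCO2 = 10^(−1.40) × 2950×10^-6 = 1.174×10^-4 mol/kg
α₀ = 1/(1 + K1/[H⁺] + K1K2/[H⁺]²) = 1/(1 + 10^+1.36 + 10^-0.64) = 0.04143
DIC = [CO2*]/α₀ = 1.174×10^-4 / 0.04143 = 2.835 mmol/kg
[CO3²⁻] = α₂·DIC; α₂ = 0.009491, so [CO3²⁻] = 0.009491 × 2.835 = 0.0269 mmol/kg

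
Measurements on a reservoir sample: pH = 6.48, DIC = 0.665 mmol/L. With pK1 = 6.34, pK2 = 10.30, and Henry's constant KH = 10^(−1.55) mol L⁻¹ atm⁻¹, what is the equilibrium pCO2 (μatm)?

pCO2 = 9910 μatm

α₀ = 1 / (1 + K1/[H⁺] + K1K2/[H⁺]²) = 1 / (1 + 10^+0.14 + 10^-3.68)
   = 1 / (1 + 1.3804 + 0.00020893) = 1/2.3806 = 0.4201
[CO2*] = α₀ × DIC = 0.4201 × 0.665 = 0.2793 mmol/L
pCO2 = [CO2*]/KH = 2.793×10^-4 / 2.818×10^-2 = 9910 μatm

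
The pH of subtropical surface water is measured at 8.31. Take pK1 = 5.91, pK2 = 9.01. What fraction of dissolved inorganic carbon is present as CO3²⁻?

α₂ = 1 / (1 + [H⁺]/K2 + [H⁺]²/(K1K2)) = 1 / (1 + 10^+0.70 + 10^-1.70)
   = 1 / (1 + 5.0119 + 0.019953) = 1/6.0318 = 0.1658

α₂ = 0.166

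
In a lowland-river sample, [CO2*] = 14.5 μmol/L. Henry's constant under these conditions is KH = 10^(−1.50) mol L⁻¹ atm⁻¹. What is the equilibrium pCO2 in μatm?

KH = 10^(−1.50) = 3.162×10^-2 mol L⁻¹ atm⁻¹
pCO2 = [CO2*]/KH = 14.5×10^-6 / 3.162×10^-2 = 4.59×10^-4 atm = 459 μatm

pCO2 = 459 μatm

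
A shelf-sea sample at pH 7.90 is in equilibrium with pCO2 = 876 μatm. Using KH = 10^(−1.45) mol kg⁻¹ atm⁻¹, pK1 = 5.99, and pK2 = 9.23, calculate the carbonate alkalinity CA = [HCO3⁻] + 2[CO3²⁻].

CA = 2.76 mmol/kg

[CO2*] = KH · pCO2 = 10^(−1.45) × 876×10^-6 = 3.108×10^-5 mol/kg
α₀ = 1/(1 + K1/[H⁺] + K1K2/[H⁺]²) = 1/(1 + 10^+1.91 + 10^+0.58) = 0.01162
DIC = [CO2*]/α₀ = 3.108×10^-5 / 0.01162 = 2.676 mmol/kg
CA = (α₁ + 2α₂)·DIC = (0.9442 + 2×0.04416) × 2.676 = 2.76 mmol/kg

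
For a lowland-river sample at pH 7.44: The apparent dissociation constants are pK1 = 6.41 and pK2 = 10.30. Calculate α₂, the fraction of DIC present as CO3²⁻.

α₂ = 1 / (1 + [H⁺]/K2 + [H⁺]²/(K1K2)) = 1 / (1 + 10^+2.86 + 10^+1.83)
   = 1 / (1 + 724.44 + 67.608) = 1/793.04 = 0.001261

α₂ = 0.00126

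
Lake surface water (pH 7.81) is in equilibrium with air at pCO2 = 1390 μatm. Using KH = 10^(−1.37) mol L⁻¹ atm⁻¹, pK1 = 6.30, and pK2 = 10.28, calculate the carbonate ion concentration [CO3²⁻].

[CO2*] = KH · pCO2 = 10^(−1.37) × 1390×10^-6 = 5.929×10^-5 mol/L
α₀ = 1/(1 + K1/[H⁺] + K1K2/[H⁺]²) = 1/(1 + 10^+1.51 + 10^-0.96) = 0.02988
DIC = [CO2*]/α₀ = 5.929×10^-5 / 0.02988 = 1.985 mmol/L
[CO3²⁻] = α₂·DIC; α₂ = 0.003276, so [CO3²⁻] = 0.003276 × 1.985 = 0.00650 mmol/L = 6.50 μmol/L

[CO3²⁻] = 6.50 μmol/L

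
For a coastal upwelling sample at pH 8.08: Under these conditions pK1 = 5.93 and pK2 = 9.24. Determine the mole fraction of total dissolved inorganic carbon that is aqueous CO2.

α₀ = 0.00658

α₀ = 1 / (1 + K1/[H⁺] + K1K2/[H⁺]²) = 1 / (1 + 10^+2.15 + 10^+0.99)
   = 1 / (1 + 141.25 + 9.7724) = 1/152.03 = 0.006578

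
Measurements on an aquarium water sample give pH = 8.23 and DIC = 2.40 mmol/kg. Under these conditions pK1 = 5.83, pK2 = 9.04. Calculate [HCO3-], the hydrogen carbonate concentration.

[HCO3⁻] = 2.07 mmol/kg

α₁ = 1 / (1 + [H⁺]/K1 + K2/[H⁺]) = 1 / (1 + 10^-2.40 + 10^-0.81)
   = 1 / (1 + 0.0039811 + 0.15488) = 1/1.1589 = 0.8629
[HCO3⁻] = α₁ × DIC = 0.8629 × 2.40 = 2.07 mmol/kg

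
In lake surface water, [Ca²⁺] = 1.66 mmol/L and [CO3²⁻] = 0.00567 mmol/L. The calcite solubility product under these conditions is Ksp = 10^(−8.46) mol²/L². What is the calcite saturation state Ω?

Ksp = 10^(−8.46) = 3.467×10^-9
Ω = [Ca²⁺][CO3²⁻]/Ksp = (1.66×10^-3)(0.00567×10^-3) / 3.467×10^-9 = 2.71

Ω = 2.71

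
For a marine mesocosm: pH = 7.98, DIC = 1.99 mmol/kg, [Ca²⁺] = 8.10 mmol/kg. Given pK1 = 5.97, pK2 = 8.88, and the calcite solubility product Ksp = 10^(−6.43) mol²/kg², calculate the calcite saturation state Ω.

α₂ = 1 / (1 + [H⁺]/K2 + [H⁺]²/(K1K2)) = 1 / (1 + 10^+0.90 + 10^-1.11)
   = 1 / (1 + 7.9433 + 0.077625) = 1/9.0209 = 0.1109
[CO3²⁻] = α₂ × DIC = 0.1109 × 1.99 = 0.2206 mmol/kg
Ksp = 10^(−6.43) = 3.715×10^-7
Ω = [Ca²⁺][CO3²⁻]/Ksp = (8.10×10^-3)(2.206×10^-4) / 3.715×10^-7 = 4.81

Ω = 4.81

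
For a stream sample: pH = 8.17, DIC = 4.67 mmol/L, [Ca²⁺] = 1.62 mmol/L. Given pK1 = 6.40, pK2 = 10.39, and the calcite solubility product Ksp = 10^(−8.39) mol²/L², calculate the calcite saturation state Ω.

Ω = 10.9

α₂ = 1 / (1 + [H⁺]/K2 + [H⁺]²/(K1K2)) = 1 / (1 + 10^+2.22 + 10^+0.45)
   = 1 / (1 + 165.96 + 2.8184) = 1/169.78 = 0.005890
[CO3²⁻] = α₂ × DIC = 0.005890 × 4.67 = 0.02751 mmol/L
Ksp = 10^(−8.39) = 4.074×10^-9
Ω = [Ca²⁺][CO3²⁻]/Ksp = (1.62×10^-3)(2.751×10^-5) / 4.074×10^-9 = 10.9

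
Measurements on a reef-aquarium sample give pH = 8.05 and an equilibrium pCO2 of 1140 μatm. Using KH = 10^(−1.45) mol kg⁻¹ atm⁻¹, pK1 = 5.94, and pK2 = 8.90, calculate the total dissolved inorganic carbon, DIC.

[CO2*] = KH · pCO2 = 10^(−1.45) × 1140×10^-6 = 4.045×10^-5 mol/kg
α₀ = 1/(1 + K1/[H⁺] + K1K2/[H⁺]²) = 1/(1 + 10^+2.11 + 10^+1.26) = 0.006756
DIC = [CO2*]/α₀ = 4.045×10^-5 / 0.006756 = 5.99 mmol/kg

DIC = 5.99 mmol/kg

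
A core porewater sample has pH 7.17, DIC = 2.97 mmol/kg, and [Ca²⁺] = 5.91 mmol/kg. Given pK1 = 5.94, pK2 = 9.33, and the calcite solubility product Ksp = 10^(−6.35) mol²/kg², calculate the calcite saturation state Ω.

α₂ = 1 / (1 + [H⁺]/K2 + [H⁺]²/(K1K2)) = 1 / (1 + 10^+2.16 + 10^+0.93)
   = 1 / (1 + 144.54 + 8.5114) = 1/154.06 = 0.006491
[CO3²⁻] = α₂ × DIC = 0.006491 × 2.97 = 0.01928 mmol/kg = 19.28 μmol/kg
Ksp = 10^(−6.35) = 4.467×10^-7
Ω = [Ca²⁺][CO3²⁻]/Ksp = (5.91×10^-3)(1.928×10^-5) / 4.467×10^-7 = 0.255

Ω = 0.255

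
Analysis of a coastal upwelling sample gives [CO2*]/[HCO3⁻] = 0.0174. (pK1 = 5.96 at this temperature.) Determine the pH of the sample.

pH = 7.72

From K1 = [H⁺][HCO3⁻]/[CO2*]:  pH = pK1 − log₁₀([CO2*]/[HCO3⁻])
log₁₀(0.0174) = -1.759
pH = 5.96 − (-1.759) = 7.72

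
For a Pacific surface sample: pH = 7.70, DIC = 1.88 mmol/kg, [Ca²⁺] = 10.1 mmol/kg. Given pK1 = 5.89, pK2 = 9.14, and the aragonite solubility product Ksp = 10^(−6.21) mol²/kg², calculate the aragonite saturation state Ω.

α₂ = 1 / (1 + [H⁺]/K2 + [H⁺]²/(K1K2)) = 1 / (1 + 10^+1.44 + 10^-0.37)
   = 1 / (1 + 27.542 + 0.42658) = 1/28.969 = 0.03452
[CO3²⁻] = α₂ × DIC = 0.03452 × 1.88 = 0.06490 mmol/kg
Ksp = 10^(−6.21) = 6.166×10^-7
Ω = [Ca²⁺][CO3²⁻]/Ksp = (10.1×10^-3)(6.490×10^-5) / 6.166×10^-7 = 1.06

Ω = 1.06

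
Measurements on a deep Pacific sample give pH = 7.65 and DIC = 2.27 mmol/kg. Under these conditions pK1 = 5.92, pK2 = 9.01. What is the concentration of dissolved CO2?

α₀ = 1 / (1 + K1/[H⁺] + K1K2/[H⁺]²) = 1 / (1 + 10^+1.73 + 10^+0.37)
   = 1 / (1 + 53.703 + 2.3442) = 1/57.047 = 0.01753
[CO2*] = α₀ × DIC = 0.01753 × 2.27 = 0.0398 mmol/kg

[CO2*] = 0.0398 mmol/kg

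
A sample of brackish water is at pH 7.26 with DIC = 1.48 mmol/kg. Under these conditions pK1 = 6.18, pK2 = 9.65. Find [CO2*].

α₀ = 1 / (1 + K1/[H⁺] + K1K2/[H⁺]²) = 1 / (1 + 10^+1.08 + 10^-1.31)
   = 1 / (1 + 12.023 + 0.048978) = 1/13.072 = 0.07650
[CO2*] = α₀ × DIC = 0.07650 × 1.48 = 0.113 mmol/kg

[CO2*] = 0.113 mmol/kg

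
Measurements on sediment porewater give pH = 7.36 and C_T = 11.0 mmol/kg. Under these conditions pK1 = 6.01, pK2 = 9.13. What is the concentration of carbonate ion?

α₂ = 1 / (1 + [H⁺]/K2 + [H⁺]²/(K1K2)) = 1 / (1 + 10^+1.77 + 10^+0.42)
   = 1 / (1 + 58.884 + 2.6303) = 1/62.515 = 0.01600
[CO3²⁻] = α₂ × DIC = 0.01600 × 11.0 = 0.176 mmol/kg

[CO3²⁻] = 0.176 mmol/kg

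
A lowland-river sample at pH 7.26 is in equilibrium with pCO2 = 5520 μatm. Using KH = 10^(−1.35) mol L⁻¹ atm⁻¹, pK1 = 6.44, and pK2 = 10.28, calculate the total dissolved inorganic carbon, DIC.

[CO2*] = KH · pCO2 = 10^(−1.35) × 5520×10^-6 = 2.466×10^-4 mol/L
α₀ = 1/(1 + K1/[H⁺] + K1K2/[H⁺]²) = 1/(1 + 10^+0.82 + 10^-2.20) = 0.1314
DIC = [CO2*]/α₀ = 2.466×10^-4 / 0.1314 = 1.88 mmol/L

DIC = 1.88 mmol/L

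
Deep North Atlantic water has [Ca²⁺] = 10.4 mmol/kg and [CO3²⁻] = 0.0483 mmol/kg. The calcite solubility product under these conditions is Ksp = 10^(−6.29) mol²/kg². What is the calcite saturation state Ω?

Ω = 0.979

Ksp = 10^(−6.29) = 5.129×10^-7
Ω = [Ca²⁺][CO3²⁻]/Ksp = (10.4×10^-3)(0.0483×10^-3) / 5.129×10^-7 = 0.979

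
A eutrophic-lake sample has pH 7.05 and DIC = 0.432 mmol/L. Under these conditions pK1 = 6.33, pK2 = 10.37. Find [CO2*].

[CO2*] = 0.0691 mmol/L

α₀ = 1 / (1 + K1/[H⁺] + K1K2/[H⁺]²) = 1 / (1 + 10^+0.72 + 10^-2.60)
   = 1 / (1 + 5.2481 + 0.0025119) = 1/6.2506 = 0.1600
[CO2*] = α₀ × DIC = 0.1600 × 0.432 = 0.0691 mmol/L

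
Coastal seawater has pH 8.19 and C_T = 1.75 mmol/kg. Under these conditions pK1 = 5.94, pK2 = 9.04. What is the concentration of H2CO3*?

α₀ = 1 / (1 + K1/[H⁺] + K1K2/[H⁺]²) = 1 / (1 + 10^+2.25 + 10^+1.40)
   = 1 / (1 + 177.83 + 25.119) = 1/203.95 = 0.004903
[CO2*] = α₀ × DIC = 0.004903 × 1.75 = 0.00858 mmol/kg = 8.58 μmol/kg

[CO2*] = 8.58 μmol/kg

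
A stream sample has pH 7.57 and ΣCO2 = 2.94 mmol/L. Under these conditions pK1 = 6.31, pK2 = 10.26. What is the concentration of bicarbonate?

[HCO3⁻] = 2.78 mmol/L

α₁ = 1 / (1 + [H⁺]/K1 + K2/[H⁺]) = 1 / (1 + 10^-1.26 + 10^-2.69)
   = 1 / (1 + 0.054954 + 0.0020417) = 1/1.0570 = 0.9461
[HCO3⁻] = α₁ × DIC = 0.9461 × 2.94 = 2.78 mmol/L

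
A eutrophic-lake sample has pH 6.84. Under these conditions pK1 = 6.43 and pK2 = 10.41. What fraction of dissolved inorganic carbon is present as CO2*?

α₀ = 0.280

α₀ = 1 / (1 + K1/[H⁺] + K1K2/[H⁺]²) = 1 / (1 + 10^+0.41 + 10^-3.16)
   = 1 / (1 + 2.5704 + 0.00069183) = 1/3.5711 = 0.2800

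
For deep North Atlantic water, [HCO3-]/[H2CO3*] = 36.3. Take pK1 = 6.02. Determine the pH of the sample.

From K1 = [H⁺][HCO3-]/[H2CO3*]:  pH = pK1 + log₁₀([HCO3-]/[H2CO3*])
log₁₀(36.3) = +1.560
pH = 6.02 + (+1.560) = 7.58

pH = 7.58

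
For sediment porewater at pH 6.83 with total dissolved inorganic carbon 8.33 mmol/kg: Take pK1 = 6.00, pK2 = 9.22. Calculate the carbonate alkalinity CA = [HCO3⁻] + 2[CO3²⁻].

CA = 7.29 mmol/kg

CA = [HCO3⁻] + 2[CO3²⁻] = (α₁ + 2α₂)·DIC
At pH 6.83: [H⁺]/K1 = 10^-0.83 = 0.14791, K2/[H⁺] = 10^-2.39 = 0.0040738
α₁ = 1/(1 + 0.14791 + 0.0040738) = 1/1.1520 = 0.8681; α₂ = α₁·K2/[H⁺] = 0.003536
α₁ + 2α₂ = 0.8751
CA = 0.8751 × 8.33 = 7.29 mmol/kg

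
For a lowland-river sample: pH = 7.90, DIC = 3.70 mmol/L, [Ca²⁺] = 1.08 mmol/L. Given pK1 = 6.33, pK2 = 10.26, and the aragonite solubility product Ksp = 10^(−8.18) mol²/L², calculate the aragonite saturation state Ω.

α₂ = 1 / (1 + [H⁺]/K2 + [H⁺]²/(K1K2)) = 1 / (1 + 10^+2.36 + 10^+0.79)
   = 1 / (1 + 229.09 + 6.1660) = 1/236.25 = 0.004233
[CO3²⁻] = α₂ × DIC = 0.004233 × 3.70 = 0.01566 mmol/L = 15.66 μmol/L
Ksp = 10^(−8.18) = 6.607×10^-9
Ω = [Ca²⁺][CO3²⁻]/Ksp = (1.08×10^-3)(1.566×10^-5) / 6.607×10^-9 = 2.56

Ω = 2.56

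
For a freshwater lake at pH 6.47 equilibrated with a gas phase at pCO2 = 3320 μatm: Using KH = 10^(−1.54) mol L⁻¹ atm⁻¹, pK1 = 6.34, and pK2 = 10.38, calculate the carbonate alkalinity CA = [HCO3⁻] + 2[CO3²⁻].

CA = 0.129 mmol/L

[CO2*] = KH · pCO2 = 10^(−1.54) × 3320×10^-6 = 9.575×10^-5 mol/L
α₀ = 1/(1 + K1/[H⁺] + K1K2/[H⁺]²) = 1/(1 + 10^+0.13 + 10^-3.78) = 0.4257
DIC = [CO2*]/α₀ = 9.575×10^-5 / 0.4257 = 0.2249 mmol/L
CA = (α₁ + 2α₂)·DIC = (0.5742 + 2×7.065×10^-5) × 0.2249 = 0.129 mmol/L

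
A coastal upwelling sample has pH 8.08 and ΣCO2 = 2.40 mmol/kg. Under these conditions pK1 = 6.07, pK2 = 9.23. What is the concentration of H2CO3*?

[CO2*] = 0.0217 mmol/kg

α₀ = 1 / (1 + K1/[H⁺] + K1K2/[H⁺]²) = 1 / (1 + 10^+2.01 + 10^+0.86)
   = 1 / (1 + 102.33 + 7.2444) = 1/110.57 = 0.009044
[CO2*] = α₀ × DIC = 0.009044 × 2.40 = 0.0217 mmol/kg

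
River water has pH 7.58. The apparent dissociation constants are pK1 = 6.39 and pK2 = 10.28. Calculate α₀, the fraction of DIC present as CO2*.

α₀ = 0.0605

α₀ = 1 / (1 + K1/[H⁺] + K1K2/[H⁺]²) = 1 / (1 + 10^+1.19 + 10^-1.51)
   = 1 / (1 + 15.488 + 0.030903) = 1/16.519 = 0.06054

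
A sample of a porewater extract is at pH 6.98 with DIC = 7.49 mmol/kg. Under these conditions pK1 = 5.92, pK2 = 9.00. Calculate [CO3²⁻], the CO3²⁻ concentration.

α₂ = 1 / (1 + [H⁺]/K2 + [H⁺]²/(K1K2)) = 1 / (1 + 10^+2.02 + 10^+0.96)
   = 1 / (1 + 104.71 + 9.1201) = 1/114.83 = 0.008708
[CO3²⁻] = α₂ × DIC = 0.008708 × 7.49 = 0.0652 mmol/kg

[CO3²⁻] = 0.0652 mmol/kg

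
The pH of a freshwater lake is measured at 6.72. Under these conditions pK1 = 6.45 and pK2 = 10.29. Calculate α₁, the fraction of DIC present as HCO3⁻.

α₁ = 0.650

α₁ = 1 / (1 + [H⁺]/K1 + K2/[H⁺]) = 1 / (1 + 10^-0.27 + 10^-3.57)
   = 1 / (1 + 0.53703 + 0.00026915) = 1/1.5373 = 0.6505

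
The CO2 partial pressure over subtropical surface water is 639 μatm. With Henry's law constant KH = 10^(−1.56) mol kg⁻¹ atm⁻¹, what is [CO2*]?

[CO2*] = 17.6 μmol/kg

KH = 10^(−1.56) = 2.754×10^-2 mol kg⁻¹ atm⁻¹
[CO2*] = KH · pCO2 = 2.754×10^-2 × 639×10^-6 atm = 1.76×10^-5 mol/kg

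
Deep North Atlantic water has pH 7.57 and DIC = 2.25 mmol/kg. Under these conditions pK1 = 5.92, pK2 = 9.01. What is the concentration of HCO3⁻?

[HCO3⁻] = 2.13 mmol/kg

α₁ = 1 / (1 + [H⁺]/K1 + K2/[H⁺]) = 1 / (1 + 10^-1.65 + 10^-1.44)
   = 1 / (1 + 0.022387 + 0.036308) = 1/1.0587 = 0.9446
[HCO3⁻] = α₁ × DIC = 0.9446 × 2.25 = 2.13 mmol/kg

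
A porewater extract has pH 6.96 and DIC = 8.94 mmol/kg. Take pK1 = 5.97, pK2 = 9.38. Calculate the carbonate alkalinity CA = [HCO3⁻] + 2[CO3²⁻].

CA = 8.14 mmol/kg

CA = [HCO3⁻] + 2[CO3²⁻] = (α₁ + 2α₂)·DIC
At pH 6.96: [H⁺]/K1 = 10^-0.99 = 0.10233, K2/[H⁺] = 10^-2.42 = 0.0038019
α₁ = 1/(1 + 0.10233 + 0.0038019) = 1/1.1061 = 0.9041; α₂ = α₁·K2/[H⁺] = 0.003437
α₁ + 2α₂ = 0.9109
CA = 0.9109 × 8.94 = 8.14 mmol/kg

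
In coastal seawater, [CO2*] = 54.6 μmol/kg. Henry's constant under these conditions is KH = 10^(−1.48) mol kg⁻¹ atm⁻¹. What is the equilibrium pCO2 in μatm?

KH = 10^(−1.48) = 3.311×10^-2 mol kg⁻¹ atm⁻¹
pCO2 = [CO2*]/KH = 54.6×10^-6 / 3.311×10^-2 = 1.65×10^-3 atm = 1650 μatm

pCO2 = 1650 μatm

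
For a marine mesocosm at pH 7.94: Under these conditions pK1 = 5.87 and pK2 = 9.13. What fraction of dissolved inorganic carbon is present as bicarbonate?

α₁ = 0.932

α₁ = 1 / (1 + [H⁺]/K1 + K2/[H⁺]) = 1 / (1 + 10^-2.07 + 10^-1.19)
   = 1 / (1 + 0.0085114 + 0.064565) = 1/1.0731 = 0.9319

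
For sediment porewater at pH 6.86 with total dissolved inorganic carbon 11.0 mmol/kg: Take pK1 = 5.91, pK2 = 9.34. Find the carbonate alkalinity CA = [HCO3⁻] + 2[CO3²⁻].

CA = [HCO3⁻] + 2[CO3²⁻] = (α₁ + 2α₂)·DIC
At pH 6.86: [H⁺]/K1 = 10^-0.95 = 0.11220, K2/[H⁺] = 10^-2.48 = 0.0033113
α₁ = 1/(1 + 0.11220 + 0.0033113) = 1/1.1155 = 0.8964; α₂ = α₁·K2/[H⁺] = 0.002968
α₁ + 2α₂ = 0.9024
CA = 0.9024 × 11.0 = 9.93 mmol/kg

CA = 9.93 mmol/kg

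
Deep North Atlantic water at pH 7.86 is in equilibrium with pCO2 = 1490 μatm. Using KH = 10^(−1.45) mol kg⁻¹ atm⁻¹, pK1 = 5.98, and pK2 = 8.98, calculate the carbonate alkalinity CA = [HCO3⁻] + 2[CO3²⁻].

CA = 4.62 mmol/kg

[CO2*] = KH · pCO2 = 10^(−1.45) × 1490×10^-6 = 5.287×10^-5 mol/kg
α₀ = 1/(1 + K1/[H⁺] + K1K2/[H⁺]²) = 1/(1 + 10^+1.88 + 10^+0.76) = 0.01210
DIC = [CO2*]/α₀ = 5.287×10^-5 / 0.01210 = 4.367 mmol/kg
CA = (α₁ + 2α₂)·DIC = (0.9182 + 2×0.06966) × 4.367 = 4.62 mmol/kg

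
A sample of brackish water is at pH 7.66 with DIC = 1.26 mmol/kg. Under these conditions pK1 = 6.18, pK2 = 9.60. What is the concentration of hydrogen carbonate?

[HCO3⁻] = 1.21 mmol/kg

α₁ = 1 / (1 + [H⁺]/K1 + K2/[H⁺]) = 1 / (1 + 10^-1.48 + 10^-1.94)
   = 1 / (1 + 0.033113 + 0.011482) = 1/1.0446 = 0.9573
[HCO3⁻] = α₁ × DIC = 0.9573 × 1.26 = 1.21 mmol/kg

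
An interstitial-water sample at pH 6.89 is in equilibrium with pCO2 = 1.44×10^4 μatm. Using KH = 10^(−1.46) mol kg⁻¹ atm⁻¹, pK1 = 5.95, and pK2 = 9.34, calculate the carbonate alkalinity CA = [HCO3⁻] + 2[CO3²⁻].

[CO2*] = KH · pCO2 = 10^(−1.46) × 1.44×10^4×10^-6 = 4.993×10^-4 mol/kg
α₀ = 1/(1 + K1/[H⁺] + K1K2/[H⁺]²) = 1/(1 + 10^+0.94 + 10^-1.51) = 0.1027
DIC = [CO2*]/α₀ = 4.993×10^-4 / 0.1027 = 4.863 mmol/kg
CA = (α₁ + 2α₂)·DIC = (0.8942 + 2×0.003173) × 4.863 = 4.38 mmol/kg

CA = 4.38 mmol/kg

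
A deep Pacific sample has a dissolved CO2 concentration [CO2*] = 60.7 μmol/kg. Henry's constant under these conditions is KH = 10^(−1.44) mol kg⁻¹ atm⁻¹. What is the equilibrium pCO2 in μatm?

pCO2 = 1670 μatm

KH = 10^(−1.44) = 3.631×10^-2 mol kg⁻¹ atm⁻¹
pCO2 = [CO2*]/KH = 60.7×10^-6 / 3.631×10^-2 = 1.67×10^-3 atm = 1670 μatm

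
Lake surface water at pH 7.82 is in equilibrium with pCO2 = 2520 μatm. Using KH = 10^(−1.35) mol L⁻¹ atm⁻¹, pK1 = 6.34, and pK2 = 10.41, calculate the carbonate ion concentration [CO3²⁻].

[CO2*] = KH · pCO2 = 10^(−1.35) × 2520×10^-6 = 1.126×10^-4 mol/L
α₀ = 1/(1 + K1/[H⁺] + K1K2/[H⁺]²) = 1/(1 + 10^+1.48 + 10^-1.11) = 0.03197
DIC = [CO2*]/α₀ = 1.126×10^-4 / 0.03197 = 3.521 mmol/L
[CO3²⁻] = α₂·DIC; α₂ = 0.002482, so [CO3²⁻] = 0.002482 × 3.521 = 0.00874 mmol/L = 8.74 μmol/L

[CO3²⁻] = 8.74 μmol/L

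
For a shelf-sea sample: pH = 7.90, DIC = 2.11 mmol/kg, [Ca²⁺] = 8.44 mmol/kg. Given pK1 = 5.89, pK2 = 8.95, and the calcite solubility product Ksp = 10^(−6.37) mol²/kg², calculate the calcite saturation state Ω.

α₂ = 1 / (1 + [H⁺]/K2 + [H⁺]²/(K1K2)) = 1 / (1 + 10^+1.05 + 10^-0.96)
   = 1 / (1 + 11.220 + 0.10965) = 1/12.330 = 0.08110
[CO3²⁻] = α₂ × DIC = 0.08110 × 2.11 = 0.1711 mmol/kg
Ksp = 10^(−6.37) = 4.266×10^-7
Ω = [Ca²⁺][CO3²⁻]/Ksp = (8.44×10^-3)(1.711×10^-4) / 4.266×10^-7 = 3.39

Ω = 3.39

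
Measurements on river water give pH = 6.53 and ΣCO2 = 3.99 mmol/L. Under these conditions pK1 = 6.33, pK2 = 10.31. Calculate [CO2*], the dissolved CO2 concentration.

[CO2*] = 1.54 mmol/L

α₀ = 1 / (1 + K1/[H⁺] + K1K2/[H⁺]²) = 1 / (1 + 10^+0.20 + 10^-3.58)
   = 1 / (1 + 1.5849 + 0.00026303) = 1/2.5852 = 0.3868
[CO2*] = α₀ × DIC = 0.3868 × 3.99 = 1.54 mmol/L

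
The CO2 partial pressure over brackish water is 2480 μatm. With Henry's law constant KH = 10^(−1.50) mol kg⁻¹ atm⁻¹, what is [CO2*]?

[CO2*] = 78.4 μmol/kg

KH = 10^(−1.50) = 3.162×10^-2 mol kg⁻¹ atm⁻¹
[CO2*] = KH · pCO2 = 3.162×10^-2 × 2480×10^-6 atm = 7.84×10^-5 mol/kg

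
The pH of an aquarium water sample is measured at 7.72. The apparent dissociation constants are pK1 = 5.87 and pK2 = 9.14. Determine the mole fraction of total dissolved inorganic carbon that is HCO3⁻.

α₁ = 0.950

α₁ = 1 / (1 + [H⁺]/K1 + K2/[H⁺]) = 1 / (1 + 10^-1.85 + 10^-1.42)
   = 1 / (1 + 0.014125 + 0.038019) = 1/1.0521 = 0.9504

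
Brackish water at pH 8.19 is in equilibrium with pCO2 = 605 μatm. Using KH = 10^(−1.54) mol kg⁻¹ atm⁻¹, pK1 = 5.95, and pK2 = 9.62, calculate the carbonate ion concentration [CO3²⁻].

[CO3²⁻] = 0.113 mmol/kg

[CO2*] = KH · pCO2 = 10^(−1.54) × 605×10^-6 = 1.745×10^-5 mol/kg
α₀ = 1/(1 + K1/[H⁺] + K1K2/[H⁺]²) = 1/(1 + 10^+2.24 + 10^+0.81) = 0.005518
DIC = [CO2*]/α₀ = 1.745×10^-5 / 0.005518 = 3.162 mmol/kg
[CO3²⁻] = α₂·DIC; α₂ = 0.03562, so [CO3²⁻] = 0.03562 × 3.162 = 0.113 mmol/kg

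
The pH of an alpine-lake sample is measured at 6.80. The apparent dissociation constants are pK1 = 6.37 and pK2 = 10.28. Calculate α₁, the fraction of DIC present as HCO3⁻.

α₁ = 1 / (1 + [H⁺]/K1 + K2/[H⁺]) = 1 / (1 + 10^-0.43 + 10^-3.48)
   = 1 / (1 + 0.37154 + 0.00033113) = 1/1.3719 = 0.7289

α₁ = 0.729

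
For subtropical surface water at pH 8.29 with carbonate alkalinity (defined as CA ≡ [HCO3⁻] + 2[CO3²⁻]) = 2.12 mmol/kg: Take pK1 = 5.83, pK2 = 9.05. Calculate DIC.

CA = [HCO3⁻] + 2[CO3²⁻] = (α₁ + 2α₂)·DIC
At pH 8.29: [H⁺]/K1 = 10^-2.46 = 0.0034674, K2/[H⁺] = 10^-0.76 = 0.17378
α₁ = 1/(1 + 0.0034674 + 0.17378) = 1/1.1772 = 0.8494; α₂ = α₁·K2/[H⁺] = 0.1476
α₁ + 2α₂ = 1.1447
DIC = CA / (α₁ + 2α₂) = 2.12 / 1.1447 = 1.85 mmol/kg

DIC = 1.85 mmol/kg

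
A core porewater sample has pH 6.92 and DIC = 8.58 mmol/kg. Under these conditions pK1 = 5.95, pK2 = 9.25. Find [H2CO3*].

α₀ = 1 / (1 + K1/[H⁺] + K1K2/[H⁺]²) = 1 / (1 + 10^+0.97 + 10^-1.36)
   = 1 / (1 + 9.3325 + 0.043652) = 1/10.376 = 0.09637
[CO2*] = α₀ × DIC = 0.09637 × 8.58 = 0.827 mmol/kg

[CO2*] = 0.827 mmol/kg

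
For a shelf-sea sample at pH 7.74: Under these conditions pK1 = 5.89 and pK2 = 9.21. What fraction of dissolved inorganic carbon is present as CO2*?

α₀ = 0.0135

α₀ = 1 / (1 + K1/[H⁺] + K1K2/[H⁺]²) = 1 / (1 + 10^+1.85 + 10^+0.38)
   = 1 / (1 + 70.795 + 2.3988) = 1/74.193 = 0.01348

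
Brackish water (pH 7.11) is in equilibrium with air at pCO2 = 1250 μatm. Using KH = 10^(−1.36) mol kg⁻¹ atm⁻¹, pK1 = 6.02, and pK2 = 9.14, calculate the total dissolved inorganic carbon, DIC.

DIC = 0.732 mmol/kg

[CO2*] = KH · pCO2 = 10^(−1.36) × 1250×10^-6 = 5.456×10^-5 mol/kg
α₀ = 1/(1 + K1/[H⁺] + K1K2/[H⁺]²) = 1/(1 + 10^+1.09 + 10^-0.94) = 0.07453
DIC = [CO2*]/α₀ = 5.456×10^-5 / 0.07453 = 0.732 mmol/kg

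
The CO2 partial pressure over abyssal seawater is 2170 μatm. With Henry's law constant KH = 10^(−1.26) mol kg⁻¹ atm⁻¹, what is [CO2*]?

KH = 10^(−1.26) = 5.495×10^-2 mol kg⁻¹ atm⁻¹
[CO2*] = KH · pCO2 = 5.495×10^-2 × 2170×10^-6 atm = 1.19×10^-4 mol/kg

[CO2*] = 119 μmol/kg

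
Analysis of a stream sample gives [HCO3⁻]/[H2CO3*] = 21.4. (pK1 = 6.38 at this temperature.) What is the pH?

pH = 7.71

From K1 = [H⁺][HCO3⁻]/[H2CO3*]:  pH = pK1 + log₁₀([HCO3⁻]/[H2CO3*])
log₁₀(21.4) = +1.330
pH = 6.38 + (+1.330) = 7.71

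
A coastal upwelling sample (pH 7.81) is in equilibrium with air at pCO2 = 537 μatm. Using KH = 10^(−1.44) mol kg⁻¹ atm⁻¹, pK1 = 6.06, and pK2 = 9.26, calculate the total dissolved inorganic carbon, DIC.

DIC = 1.15 mmol/kg

[CO2*] = KH · pCO2 = 10^(−1.44) × 537×10^-6 = 1.950×10^-5 mol/kg
α₀ = 1/(1 + K1/[H⁺] + K1K2/[H⁺]²) = 1/(1 + 10^+1.75 + 10^+0.30) = 0.01688
DIC = [CO2*]/α₀ = 1.950×10^-5 / 0.01688 = 1.15 mmol/kg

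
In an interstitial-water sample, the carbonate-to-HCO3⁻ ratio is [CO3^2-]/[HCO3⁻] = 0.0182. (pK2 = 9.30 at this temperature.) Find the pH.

pH = 7.56

From K2 = [H⁺][CO3^2-]/[HCO3⁻]:  pH = pK2 + log₁₀([CO3^2-]/[HCO3⁻])
log₁₀(0.0182) = -1.740
pH = 9.30 + (-1.740) = 7.56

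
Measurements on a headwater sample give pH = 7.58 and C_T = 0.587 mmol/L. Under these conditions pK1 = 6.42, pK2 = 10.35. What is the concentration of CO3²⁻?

α₂ = 1 / (1 + [H⁺]/K2 + [H⁺]²/(K1K2)) = 1 / (1 + 10^+2.77 + 10^+1.61)
   = 1 / (1 + 588.84 + 40.738) = 1/630.58 = 0.001586
[CO3²⁻] = α₂ × DIC = 0.001586 × 0.587 = 0.000931 mmol/L = 0.931 μmol/L

[CO3²⁻] = 0.931 μmol/L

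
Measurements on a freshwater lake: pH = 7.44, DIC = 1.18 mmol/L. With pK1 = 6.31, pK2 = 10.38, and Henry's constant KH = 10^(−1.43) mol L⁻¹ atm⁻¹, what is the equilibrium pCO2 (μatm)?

α₀ = 1 / (1 + K1/[H⁺] + K1K2/[H⁺]²) = 1 / (1 + 10^+1.13 + 10^-1.81)
   = 1 / (1 + 13.490 + 0.015488) = 1/14.505 = 0.06894
[CO2*] = α₀ × DIC = 0.06894 × 1.18 = 0.08135 mmol/L
pCO2 = [CO2*]/KH = 8.135×10^-5 / 3.715×10^-2 = 2190 μatm

pCO2 = 2190 μatm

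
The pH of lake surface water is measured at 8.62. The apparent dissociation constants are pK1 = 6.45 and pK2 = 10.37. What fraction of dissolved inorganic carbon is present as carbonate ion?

α₂ = 1 / (1 + [H⁺]/K2 + [H⁺]²/(K1K2)) = 1 / (1 + 10^+1.75 + 10^-0.42)
   = 1 / (1 + 56.234 + 0.38019) = 1/57.614 = 0.01736

α₂ = 0.0174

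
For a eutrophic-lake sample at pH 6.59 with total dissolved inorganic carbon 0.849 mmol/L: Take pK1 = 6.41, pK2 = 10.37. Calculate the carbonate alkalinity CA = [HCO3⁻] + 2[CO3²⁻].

CA = 0.511 mmol/L

CA = [HCO3⁻] + 2[CO3²⁻] = (α₁ + 2α₂)·DIC
At pH 6.59: [H⁺]/K1 = 10^-0.18 = 0.66069, K2/[H⁺] = 10^-3.78 = 0.00016596
α₁ = 1/(1 + 0.66069 + 0.00016596) = 1/1.6609 = 0.6021; α₂ = α₁·K2/[H⁺] = 9.992×10^-5
α₁ + 2α₂ = 0.6023
CA = 0.6023 × 0.849 = 0.511 mmol/L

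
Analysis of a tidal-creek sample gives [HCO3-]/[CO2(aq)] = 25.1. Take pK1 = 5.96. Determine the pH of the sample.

From K1 = [H⁺][HCO3-]/[CO2(aq)]:  pH = pK1 + log₁₀([HCO3-]/[CO2(aq)])
log₁₀(25.1) = +1.400
pH = 5.96 + (+1.400) = 7.36

pH = 7.36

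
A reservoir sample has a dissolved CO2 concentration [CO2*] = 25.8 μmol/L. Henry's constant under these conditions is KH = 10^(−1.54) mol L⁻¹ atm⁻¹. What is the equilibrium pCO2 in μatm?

KH = 10^(−1.54) = 2.884×10^-2 mol L⁻¹ atm⁻¹
pCO2 = [CO2*]/KH = 25.8×10^-6 / 2.884×10^-2 = 8.95×10^-4 atm = 895 μatm

pCO2 = 895 μatm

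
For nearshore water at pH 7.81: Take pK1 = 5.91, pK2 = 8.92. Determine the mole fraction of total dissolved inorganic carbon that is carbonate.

α₂ = 0.0712

α₂ = 1 / (1 + [H⁺]/K2 + [H⁺]²/(K1K2)) = 1 / (1 + 10^+1.11 + 10^-0.79)
   = 1 / (1 + 12.882 + 0.16218) = 1/14.045 = 0.07120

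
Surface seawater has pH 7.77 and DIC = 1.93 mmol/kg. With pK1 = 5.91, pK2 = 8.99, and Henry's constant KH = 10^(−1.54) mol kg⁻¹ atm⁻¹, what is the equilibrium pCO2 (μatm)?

pCO2 = 860 μatm

α₀ = 1 / (1 + K1/[H⁺] + K1K2/[H⁺]²) = 1 / (1 + 10^+1.86 + 10^+0.64)
   = 1 / (1 + 72.444 + 4.3652) = 1/77.809 = 0.01285
[CO2*] = α₀ × DIC = 0.01285 × 1.93 = 0.02480 mmol/kg
pCO2 = [CO2*]/KH = 2.480×10^-5 / 2.884×10^-2 = 860 μatm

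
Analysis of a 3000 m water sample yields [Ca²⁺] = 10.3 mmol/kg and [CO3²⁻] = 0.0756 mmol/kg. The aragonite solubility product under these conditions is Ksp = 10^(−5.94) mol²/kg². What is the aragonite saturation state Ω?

Ksp = 10^(−5.94) = 1.148×10^-6
Ω = [Ca²⁺][CO3²⁻]/Ksp = (10.3×10^-3)(0.0756×10^-3) / 1.148×10^-6 = 0.678

Ω = 0.678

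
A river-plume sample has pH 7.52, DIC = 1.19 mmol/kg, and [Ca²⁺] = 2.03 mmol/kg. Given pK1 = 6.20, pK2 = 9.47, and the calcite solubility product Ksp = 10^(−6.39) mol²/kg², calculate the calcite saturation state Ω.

Ω = 0.0628

α₂ = 1 / (1 + [H⁺]/K2 + [H⁺]²/(K1K2)) = 1 / (1 + 10^+1.95 + 10^+0.63)
   = 1 / (1 + 89.125 + 4.2658) = 1/94.391 = 0.01059
[CO3²⁻] = α₂ × DIC = 0.01059 × 1.19 = 0.01261 mmol/kg = 12.61 μmol/kg
Ksp = 10^(−6.39) = 4.074×10^-7
Ω = [Ca²⁺][CO3²⁻]/Ksp = (2.03×10^-3)(1.261×10^-5) / 4.074×10^-7 = 0.0628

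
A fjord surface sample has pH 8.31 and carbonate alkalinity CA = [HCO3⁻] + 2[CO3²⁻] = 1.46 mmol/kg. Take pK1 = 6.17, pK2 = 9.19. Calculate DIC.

CA = [HCO3⁻] + 2[CO3²⁻] = (α₁ + 2α₂)·DIC
At pH 8.31: [H⁺]/K1 = 10^-2.14 = 0.0072444, K2/[H⁺] = 10^-0.88 = 0.13183
α₁ = 1/(1 + 0.0072444 + 0.13183) = 1/1.1391 = 0.8779; α₂ = α₁·K2/[H⁺] = 0.1157
α₁ + 2α₂ = 1.1094
DIC = CA / (α₁ + 2α₂) = 1.46 / 1.1094 = 1.32 mmol/kg

DIC = 1.32 mmol/kg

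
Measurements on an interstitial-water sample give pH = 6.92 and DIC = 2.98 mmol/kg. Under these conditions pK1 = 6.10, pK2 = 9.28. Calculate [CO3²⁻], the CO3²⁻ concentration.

α₂ = 1 / (1 + [H⁺]/K2 + [H⁺]²/(K1K2)) = 1 / (1 + 10^+2.36 + 10^+1.54)
   = 1 / (1 + 229.09 + 34.674) = 1/264.76 = 0.003777
[CO3²⁻] = α₂ × DIC = 0.003777 × 2.98 = 0.0113 mmol/kg = 11.3 μmol/kg

[CO3²⁻] = 11.3 μmol/kg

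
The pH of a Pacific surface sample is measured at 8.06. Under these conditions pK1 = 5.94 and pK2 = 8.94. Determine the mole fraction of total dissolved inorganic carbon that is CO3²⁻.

α₂ = 1 / (1 + [H⁺]/K2 + [H⁺]²/(K1K2)) = 1 / (1 + 10^+0.88 + 10^-1.24)
   = 1 / (1 + 7.5858 + 0.057544) = 1/8.6433 = 0.1157

α₂ = 0.116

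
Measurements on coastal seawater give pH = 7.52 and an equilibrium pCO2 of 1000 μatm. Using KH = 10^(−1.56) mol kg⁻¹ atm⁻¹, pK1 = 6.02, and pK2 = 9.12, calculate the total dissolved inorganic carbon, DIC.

[CO2*] = KH · pCO2 = 10^(−1.56) × 1000×10^-6 = 2.754×10^-5 mol/kg
α₀ = 1/(1 + K1/[H⁺] + K1K2/[H⁺]²) = 1/(1 + 10^+1.50 + 10^-0.10) = 0.02992
DIC = [CO2*]/α₀ = 2.754×10^-5 / 0.02992 = 0.920 mmol/kg

DIC = 0.920 mmol/kg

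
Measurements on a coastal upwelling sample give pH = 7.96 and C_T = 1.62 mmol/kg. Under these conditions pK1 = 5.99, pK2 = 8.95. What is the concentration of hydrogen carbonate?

[HCO3⁻] = 1.46 mmol/kg

α₁ = 1 / (1 + [H⁺]/K1 + K2/[H⁺]) = 1 / (1 + 10^-1.97 + 10^-0.99)
   = 1 / (1 + 0.010715 + 0.10233) = 1/1.1130 = 0.8984
[HCO3⁻] = α₁ × DIC = 0.8984 × 1.62 = 1.46 mmol/kg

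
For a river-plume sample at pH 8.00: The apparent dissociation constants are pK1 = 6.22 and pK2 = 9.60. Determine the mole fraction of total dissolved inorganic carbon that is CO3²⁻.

α₂ = 1 / (1 + [H⁺]/K2 + [H⁺]²/(K1K2)) = 1 / (1 + 10^+1.60 + 10^-0.18)
   = 1 / (1 + 39.811 + 0.66069) = 1/41.471 = 0.02411

α₂ = 0.0241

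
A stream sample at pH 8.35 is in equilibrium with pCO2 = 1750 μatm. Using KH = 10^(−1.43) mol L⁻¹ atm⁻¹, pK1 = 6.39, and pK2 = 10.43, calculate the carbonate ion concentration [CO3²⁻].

[CO2*] = KH · pCO2 = 10^(−1.43) × 1750×10^-6 = 6.502×10^-5 mol/L
α₀ = 1/(1 + K1/[H⁺] + K1K2/[H⁺]²) = 1/(1 + 10^+1.96 + 10^-0.12) = 0.01076
DIC = [CO2*]/α₀ = 6.502×10^-5 / 0.01076 = 6.044 mmol/L
[CO3²⁻] = α₂·DIC; α₂ = 0.008160, so [CO3²⁻] = 0.008160 × 6.044 = 0.0493 mmol/L

[CO3²⁻] = 0.0493 mmol/L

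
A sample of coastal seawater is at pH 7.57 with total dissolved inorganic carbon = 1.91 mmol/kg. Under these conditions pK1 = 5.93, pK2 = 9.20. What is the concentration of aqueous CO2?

α₀ = 1 / (1 + K1/[H⁺] + K1K2/[H⁺]²) = 1 / (1 + 10^+1.64 + 10^+0.01)
   = 1 / (1 + 43.652 + 1.0233) = 1/45.675 = 0.02189
[CO2*] = α₀ × DIC = 0.02189 × 1.91 = 0.0418 mmol/kg

[CO2*] = 0.0418 mmol/kg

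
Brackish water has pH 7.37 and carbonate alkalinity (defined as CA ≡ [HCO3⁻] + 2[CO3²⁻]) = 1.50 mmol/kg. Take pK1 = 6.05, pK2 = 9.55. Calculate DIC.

CA = [HCO3⁻] + 2[CO3²⁻] = (α₁ + 2α₂)·DIC
At pH 7.37: [H⁺]/K1 = 10^-1.32 = 0.047863, K2/[H⁺] = 10^-2.18 = 0.0066069
α₁ = 1/(1 + 0.047863 + 0.0066069) = 1/1.0545 = 0.9483; α₂ = α₁·K2/[H⁺] = 0.006266
α₁ + 2α₂ = 0.9609
DIC = CA / (α₁ + 2α₂) = 1.50 / 0.9609 = 1.56 mmol/kg

DIC = 1.56 mmol/kg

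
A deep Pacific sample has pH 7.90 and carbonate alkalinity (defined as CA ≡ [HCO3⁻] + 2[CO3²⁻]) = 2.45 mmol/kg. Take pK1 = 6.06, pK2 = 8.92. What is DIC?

CA = [HCO3⁻] + 2[CO3²⁻] = (α₁ + 2α₂)·DIC
At pH 7.90: [H⁺]/K1 = 10^-1.84 = 0.014454, K2/[H⁺] = 10^-1.02 = 0.095499
α₁ = 1/(1 + 0.014454 + 0.095499) = 1/1.1100 = 0.9009; α₂ = α₁·K2/[H⁺] = 0.08604
α₁ + 2α₂ = 1.0730
DIC = CA / (α₁ + 2α₂) = 2.45 / 1.0730 = 2.28 mmol/kg

DIC = 2.28 mmol/kg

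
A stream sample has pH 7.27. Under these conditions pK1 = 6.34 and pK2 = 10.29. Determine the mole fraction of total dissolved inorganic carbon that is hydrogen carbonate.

α₁ = 1 / (1 + [H⁺]/K1 + K2/[H⁺]) = 1 / (1 + 10^-0.93 + 10^-3.02)
   = 1 / (1 + 0.11749 + 0.00095499) = 1/1.1184 = 0.8941

α₁ = 0.894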